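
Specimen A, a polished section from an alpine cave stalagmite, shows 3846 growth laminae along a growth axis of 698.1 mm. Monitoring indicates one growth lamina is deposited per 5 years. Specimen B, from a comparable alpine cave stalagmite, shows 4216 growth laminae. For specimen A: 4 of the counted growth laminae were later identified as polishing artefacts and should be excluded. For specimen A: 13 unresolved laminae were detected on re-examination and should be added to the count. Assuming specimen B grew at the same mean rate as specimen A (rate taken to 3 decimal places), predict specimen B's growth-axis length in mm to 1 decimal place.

758.9 mm

Specimen A: true growth lamina count = 3846 − 4 + 13 = 3855.
Specimen A: multiplying by 5 years per growth lamina: 3855 × 5 = 19275 years.
A: 698.1 mm over 19275 years gives 698.1 / 19275 ≈ 0.036 mm per year.
Specimen B: multiplying by 5 years per growth lamina: 4216 × 5 = 21080 years. Length of B = 0.036 × 21080 = 758.9 mm.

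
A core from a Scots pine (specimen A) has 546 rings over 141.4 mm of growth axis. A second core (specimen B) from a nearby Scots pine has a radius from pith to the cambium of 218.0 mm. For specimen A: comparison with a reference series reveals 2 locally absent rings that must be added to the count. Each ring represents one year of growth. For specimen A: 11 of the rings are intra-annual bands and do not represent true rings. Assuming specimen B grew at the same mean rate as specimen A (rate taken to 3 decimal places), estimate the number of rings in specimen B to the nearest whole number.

Specimen A: true ring count = 546 − 11 + 2 = 537.
A: 141.4 mm over 537 years gives 141.4 / 537 ≈ 0.263 mm per year.
For B, 218.0 / 0.263 = 828.90 years ≈ 829 rings.

829 rings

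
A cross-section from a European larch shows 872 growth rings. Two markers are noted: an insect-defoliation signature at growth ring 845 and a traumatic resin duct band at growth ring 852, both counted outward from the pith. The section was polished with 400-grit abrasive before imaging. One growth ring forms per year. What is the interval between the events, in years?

852 − 845 = 7 growth rings lie between the two events.
At one growth ring per year, 7 years elapsed between them.

7 yr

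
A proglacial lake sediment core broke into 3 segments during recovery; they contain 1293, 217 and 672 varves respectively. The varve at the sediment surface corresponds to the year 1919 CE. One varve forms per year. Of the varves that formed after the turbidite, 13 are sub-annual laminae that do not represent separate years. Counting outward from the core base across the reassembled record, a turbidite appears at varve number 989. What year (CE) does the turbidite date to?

Total varves = 1293 + 217 + 672 = 2182.
2182 − 989 = 1193 varves lie beyond the turbidite toward the sediment surface.
Excluding 13 false varves: 1193 − 13 = 1180.
1919 − 1180 = 739 CE.

739 CE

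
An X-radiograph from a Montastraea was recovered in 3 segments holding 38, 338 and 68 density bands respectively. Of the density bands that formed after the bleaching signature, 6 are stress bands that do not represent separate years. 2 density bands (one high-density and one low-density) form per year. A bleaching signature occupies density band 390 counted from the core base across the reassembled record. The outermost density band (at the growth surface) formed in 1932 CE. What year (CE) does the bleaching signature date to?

1908 CE

Total density bands = 38 + 338 + 68 = 444.
444 − 390 = 54 density bands lie beyond the bleaching signature toward the growth surface.
54 − 6 false = 48 true density bands after the bleaching signature.
48 density bands at 2 per year is 48 / 2 = 24 years.
1932 − 24 = 1908 CE.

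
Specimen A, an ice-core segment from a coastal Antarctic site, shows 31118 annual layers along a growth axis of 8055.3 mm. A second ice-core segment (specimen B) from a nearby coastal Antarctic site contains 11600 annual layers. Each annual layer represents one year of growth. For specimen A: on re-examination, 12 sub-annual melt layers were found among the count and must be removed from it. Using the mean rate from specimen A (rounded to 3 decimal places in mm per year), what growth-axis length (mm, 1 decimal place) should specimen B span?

3004.4 mm

Specimen A: after corrections the count is 31118 − 12 = 31106 annual layers.
A: Extension rate ≈ 8055.3 / 31106 = 0.259 mm per year.
B's length ≈ 0.259 × 11600 = 3004.4 mm.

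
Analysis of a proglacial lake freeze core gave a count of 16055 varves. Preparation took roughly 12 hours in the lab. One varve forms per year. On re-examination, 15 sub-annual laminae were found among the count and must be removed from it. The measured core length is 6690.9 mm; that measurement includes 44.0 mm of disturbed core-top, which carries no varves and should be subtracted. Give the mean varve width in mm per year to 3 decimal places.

0.414 mm per year

After corrections the count is 16055 − 15 = 16040 varves.
The growth record spans 6690.9 − 44.0 = 6646.9 mm.
6646.9 mm over 16040 years gives 6646.9 / 16040 ≈ 0.414 mm per year.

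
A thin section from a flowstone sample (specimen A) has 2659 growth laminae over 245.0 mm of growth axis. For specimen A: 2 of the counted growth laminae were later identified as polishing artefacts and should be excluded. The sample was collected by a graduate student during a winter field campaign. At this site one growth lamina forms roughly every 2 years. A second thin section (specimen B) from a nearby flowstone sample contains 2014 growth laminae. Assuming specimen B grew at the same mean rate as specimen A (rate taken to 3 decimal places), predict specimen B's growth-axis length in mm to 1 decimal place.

185.3 mm

Specimen A: correcting the raw count gives 2659 − 2 = 2657 true growth laminae.
Specimen A: at 2 years per growth lamina, 2657 × 2 = 5314 years.
A: 245.0 mm over 5314 years gives 245.0 / 5314 ≈ 0.046 mm/year.
Specimen B: 2014 growth laminae at 2 years each span 2014 × 2 = 4028 years. Length of B = 0.046 × 4028 = 185.3 mm.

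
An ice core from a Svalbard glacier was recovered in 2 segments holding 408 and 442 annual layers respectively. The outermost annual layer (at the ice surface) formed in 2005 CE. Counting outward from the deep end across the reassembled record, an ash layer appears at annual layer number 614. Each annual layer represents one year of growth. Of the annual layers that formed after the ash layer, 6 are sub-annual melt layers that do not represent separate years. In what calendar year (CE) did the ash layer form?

1775 CE

Total annual layers = 408 + 442 = 850.
850 − 614 = 236 annual layers lie beyond the ash layer toward the ice surface.
236 − 6 false = 230 true annual layers after the ash layer.
2005 − 230 = 1775 CE.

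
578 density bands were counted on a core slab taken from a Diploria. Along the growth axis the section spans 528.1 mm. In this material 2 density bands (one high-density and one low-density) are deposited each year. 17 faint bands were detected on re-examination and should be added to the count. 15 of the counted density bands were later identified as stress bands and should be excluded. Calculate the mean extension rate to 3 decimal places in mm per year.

1.821 mm per year

Adjusted count: 578 − 15 + 17 = 580 density bands.
Dividing by 2 density bands per year: 580 / 2 = 290 years.
Extension rate ≈ 528.1 / 290 = 1.821 mm per year.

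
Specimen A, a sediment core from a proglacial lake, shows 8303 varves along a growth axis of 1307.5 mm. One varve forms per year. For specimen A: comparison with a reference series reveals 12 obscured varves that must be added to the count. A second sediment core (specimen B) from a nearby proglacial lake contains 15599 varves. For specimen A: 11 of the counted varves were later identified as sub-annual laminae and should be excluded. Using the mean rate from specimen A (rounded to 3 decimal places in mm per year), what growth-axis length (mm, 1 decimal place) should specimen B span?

Specimen A: adjusted count: 8303 − 11 + 12 = 8304 varves.
A: Mean rate = 1307.5 mm / 8304 years ≈ 0.157 mm per year.
Length of B = 0.157 × 15599 = 2449.0 mm.

2449.0 mm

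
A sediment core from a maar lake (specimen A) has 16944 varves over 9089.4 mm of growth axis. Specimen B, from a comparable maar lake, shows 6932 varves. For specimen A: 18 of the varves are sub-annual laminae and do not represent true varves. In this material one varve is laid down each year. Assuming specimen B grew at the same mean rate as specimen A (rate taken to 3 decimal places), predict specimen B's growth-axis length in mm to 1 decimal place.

Specimen A: adjusted count: 16944 − 18 = 16926 varves.
A: Mean rate = 9089.4 mm / 16926 years ≈ 0.537 mm/yr.
B's length ≈ 0.537 × 6932 = 3722.5 mm.

3722.5 mm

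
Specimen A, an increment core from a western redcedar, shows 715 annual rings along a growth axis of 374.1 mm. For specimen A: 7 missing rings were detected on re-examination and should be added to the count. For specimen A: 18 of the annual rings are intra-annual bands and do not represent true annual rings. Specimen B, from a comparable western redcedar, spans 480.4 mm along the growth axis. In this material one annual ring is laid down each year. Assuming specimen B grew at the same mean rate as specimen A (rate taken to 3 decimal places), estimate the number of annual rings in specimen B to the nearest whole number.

Specimen A: correcting the raw count gives 715 − 18 + 7 = 704 true annual rings.
A: 374.1 mm over 704 years gives 374.1 / 704 ≈ 0.531 mm per year.
Specimen B: 480.4 mm / 0.531 mm per year = 904.71 years ≈ 905 annual rings.

905 annual rings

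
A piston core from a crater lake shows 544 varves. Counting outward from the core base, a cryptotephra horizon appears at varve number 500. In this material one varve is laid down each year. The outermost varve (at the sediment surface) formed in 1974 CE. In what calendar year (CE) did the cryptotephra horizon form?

1930 CE

The cryptotephra horizon sits at varve 500 from the core base, so 544 − 500 = 44 varves formed after it.
Counting back 44 years from 1974 CE places the cryptotephra horizon in 1974 − 44 = 1930 CE.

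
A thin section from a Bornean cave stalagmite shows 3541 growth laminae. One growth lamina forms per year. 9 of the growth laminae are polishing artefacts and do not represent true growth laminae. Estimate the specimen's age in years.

3532 years

True growth lamina count = 3541 − 9 = 3532.
With a one-to-one growth lamina periodicity this is 3532 years.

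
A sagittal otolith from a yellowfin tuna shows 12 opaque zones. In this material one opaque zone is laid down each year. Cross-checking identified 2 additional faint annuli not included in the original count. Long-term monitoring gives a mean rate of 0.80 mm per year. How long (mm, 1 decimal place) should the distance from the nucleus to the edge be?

Correcting the raw count gives 12 + 2 = 14 true opaque zones.
Predicted length = 0.80 mm/year × 14 years = 11.2 mm.

11.2 mm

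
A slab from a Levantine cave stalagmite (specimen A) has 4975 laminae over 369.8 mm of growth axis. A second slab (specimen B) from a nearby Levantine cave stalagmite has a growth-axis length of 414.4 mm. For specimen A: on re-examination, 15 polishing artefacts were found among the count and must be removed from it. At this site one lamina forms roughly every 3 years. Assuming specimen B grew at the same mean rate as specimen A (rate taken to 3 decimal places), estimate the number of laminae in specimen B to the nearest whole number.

Specimen A: adjusted count: 4975 − 15 = 4960 laminae.
Specimen A: multiplying by 3 years per lamina: 4960 × 3 = 14880 years.
A: Mean rate = 369.8 mm / 14880 years ≈ 0.025 mm/yr.
For B, 414.4 / 0.025 = 16576.00 years; at 3 years per lamina that is 16576.00 / 3 ≈ 5525 laminae.

5525 laminae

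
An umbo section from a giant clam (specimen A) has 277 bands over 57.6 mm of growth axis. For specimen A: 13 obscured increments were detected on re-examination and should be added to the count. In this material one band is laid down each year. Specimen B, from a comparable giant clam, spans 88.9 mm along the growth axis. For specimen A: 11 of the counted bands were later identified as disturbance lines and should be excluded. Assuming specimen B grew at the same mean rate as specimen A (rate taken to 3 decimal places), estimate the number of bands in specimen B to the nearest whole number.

432 bands

Specimen A: true band count = 277 − 11 + 13 = 279.
A: 57.6 mm over 279 years gives 57.6 / 279 ≈ 0.206 mm per year.
B spans 88.9 / 0.206 = 431.55 years ≈ 432 bands.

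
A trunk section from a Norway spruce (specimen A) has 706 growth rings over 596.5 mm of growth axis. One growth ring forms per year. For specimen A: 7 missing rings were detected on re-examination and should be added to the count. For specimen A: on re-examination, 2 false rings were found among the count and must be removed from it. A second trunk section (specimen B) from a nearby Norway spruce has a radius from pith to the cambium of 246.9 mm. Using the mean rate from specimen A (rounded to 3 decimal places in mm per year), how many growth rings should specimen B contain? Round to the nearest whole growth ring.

Specimen A: after corrections the count is 706 − 2 + 7 = 711 growth rings.
A: Mean rate = 596.5 mm / 711 years ≈ 0.839 mm per year.
For B, 246.9 / 0.839 = 294.28 years ≈ 294 growth rings.

294 growth rings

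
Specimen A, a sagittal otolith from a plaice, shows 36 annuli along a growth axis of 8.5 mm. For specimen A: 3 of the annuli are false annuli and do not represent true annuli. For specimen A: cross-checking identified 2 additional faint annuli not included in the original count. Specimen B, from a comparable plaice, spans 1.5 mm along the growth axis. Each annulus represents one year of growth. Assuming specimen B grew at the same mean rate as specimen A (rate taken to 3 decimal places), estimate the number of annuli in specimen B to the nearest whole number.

6 annuli

Specimen A: true annulus count = 36 − 3 + 2 = 35.
A: Extension rate ≈ 8.5 / 35 = 0.243 mm/yr.
B spans 1.5 / 0.243 = 6.17 years ≈ 6 annuli.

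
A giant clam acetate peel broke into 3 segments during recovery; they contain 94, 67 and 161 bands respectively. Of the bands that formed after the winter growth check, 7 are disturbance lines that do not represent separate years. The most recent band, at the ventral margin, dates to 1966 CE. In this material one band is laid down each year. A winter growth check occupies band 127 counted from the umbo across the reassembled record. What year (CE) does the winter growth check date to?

1778 CE

Total bands = 94 + 67 + 161 = 322.
The winter growth check sits at band 127 from the umbo, so 322 − 127 = 195 bands formed after it.
195 − 7 false = 188 true bands after the winter growth check.
The band at the ventral margin is 1966 CE, so the winter growth check dates to 1966 − 188 = 1778 CE.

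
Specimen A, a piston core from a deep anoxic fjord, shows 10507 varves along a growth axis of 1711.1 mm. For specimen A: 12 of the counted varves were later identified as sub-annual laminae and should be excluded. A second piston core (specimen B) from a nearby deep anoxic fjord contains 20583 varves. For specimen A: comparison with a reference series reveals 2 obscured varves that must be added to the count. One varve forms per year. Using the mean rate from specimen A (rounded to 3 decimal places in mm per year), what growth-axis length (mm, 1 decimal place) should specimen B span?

3355.0 mm

Specimen A: correcting the raw count gives 10507 − 12 + 2 = 10497 true varves.
A: Extension rate ≈ 1711.1 / 10497 = 0.163 mm per year.
For B, 0.163 mm/year × 20583 years = 3355.0 mm.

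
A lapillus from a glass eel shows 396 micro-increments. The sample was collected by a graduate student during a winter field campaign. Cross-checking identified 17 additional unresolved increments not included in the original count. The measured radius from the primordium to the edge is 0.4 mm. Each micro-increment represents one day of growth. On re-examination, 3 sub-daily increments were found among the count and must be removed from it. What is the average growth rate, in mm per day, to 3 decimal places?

Adjusted count: 396 − 3 + 17 = 410 micro-increments.
Extension rate ≈ 0.4 / 410 = 0.001 mm per day.

0.001 mm per day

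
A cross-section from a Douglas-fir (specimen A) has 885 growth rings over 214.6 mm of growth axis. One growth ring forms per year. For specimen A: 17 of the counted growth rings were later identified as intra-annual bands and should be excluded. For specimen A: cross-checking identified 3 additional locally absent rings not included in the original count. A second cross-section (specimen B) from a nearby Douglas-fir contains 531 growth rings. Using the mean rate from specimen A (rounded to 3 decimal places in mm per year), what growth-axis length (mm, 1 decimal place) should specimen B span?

Specimen A: correcting the raw count gives 885 − 17 + 3 = 871 true growth rings.
A: Mean rate = 214.6 mm / 871 years ≈ 0.246 mm per year.
For B, 0.246 mm/year × 531 years = 130.6 mm.

130.6 mm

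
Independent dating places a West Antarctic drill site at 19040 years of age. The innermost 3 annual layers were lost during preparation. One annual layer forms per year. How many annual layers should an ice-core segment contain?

One annual layer per year gives 19040 annual layers over 19040 years.
Subtracting the 3 annual layers not captured gives 19040 − 3 = 19037 annual layers in the record.

19037 annual layers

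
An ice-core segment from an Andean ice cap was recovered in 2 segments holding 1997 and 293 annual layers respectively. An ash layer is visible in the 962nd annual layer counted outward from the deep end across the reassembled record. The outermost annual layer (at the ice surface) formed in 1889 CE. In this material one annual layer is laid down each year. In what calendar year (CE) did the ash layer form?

Total annual layers = 1997 + 293 = 2290.
The ash layer sits at annual layer 962 from the deep end, so 2290 − 962 = 1328 annual layers formed after it.
The annual layer at the ice surface is 1889 CE, so the ash layer dates to 1889 − 1328 = 561 CE.

561 CE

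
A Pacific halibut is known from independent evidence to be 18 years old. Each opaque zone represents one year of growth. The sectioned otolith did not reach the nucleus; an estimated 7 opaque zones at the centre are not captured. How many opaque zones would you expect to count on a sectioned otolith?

11 opaque zones

One opaque zone per year gives 18 opaque zones over 18 years.
Less the 7 uncaptured opaque zones: 18 − 7 = 11.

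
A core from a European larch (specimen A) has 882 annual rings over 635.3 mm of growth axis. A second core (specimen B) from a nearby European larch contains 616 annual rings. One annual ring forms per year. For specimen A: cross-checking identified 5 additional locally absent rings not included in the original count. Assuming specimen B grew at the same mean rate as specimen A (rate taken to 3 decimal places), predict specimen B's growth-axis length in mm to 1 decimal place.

Specimen A: correcting the raw count gives 882 + 5 = 887 true annual rings.
A: Mean rate = 635.3 mm / 887 years ≈ 0.716 mm/year.
Length of B = 0.716 × 616 = 441.1 mm.

441.1 mm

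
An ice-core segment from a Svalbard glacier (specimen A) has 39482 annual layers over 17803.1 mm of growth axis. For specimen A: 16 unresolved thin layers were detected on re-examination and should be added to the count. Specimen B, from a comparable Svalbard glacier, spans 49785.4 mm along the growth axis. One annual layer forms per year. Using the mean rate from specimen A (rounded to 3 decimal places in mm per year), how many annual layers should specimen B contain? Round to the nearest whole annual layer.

Specimen A: true annual layer count = 39482 + 16 = 39498.
A: 17803.1 mm over 39498 years gives 17803.1 / 39498 ≈ 0.451 mm per year.
Specimen B: 49785.4 mm / 0.451 mm per year = 110388.91 years ≈ 110389 annual layers.

110389 annual layers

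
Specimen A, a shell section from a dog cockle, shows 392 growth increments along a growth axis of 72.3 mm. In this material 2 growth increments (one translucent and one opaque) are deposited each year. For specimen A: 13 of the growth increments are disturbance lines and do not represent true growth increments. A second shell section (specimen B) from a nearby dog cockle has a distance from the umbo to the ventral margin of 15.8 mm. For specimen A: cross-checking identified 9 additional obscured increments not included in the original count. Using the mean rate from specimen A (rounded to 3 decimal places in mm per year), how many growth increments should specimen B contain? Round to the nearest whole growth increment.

Specimen A: true growth increment count = 392 − 13 + 9 = 388.
Specimen A: 388 growth increments at 2 per year is 388 / 2 = 194 years.
A: Extension rate ≈ 72.3 / 194 = 0.373 mm/year.
B spans 15.8 / 0.373 = 42.36 years; at 2 growth increments per year that is 42.36 × 2 ≈ 85 growth increments.

85 growth increments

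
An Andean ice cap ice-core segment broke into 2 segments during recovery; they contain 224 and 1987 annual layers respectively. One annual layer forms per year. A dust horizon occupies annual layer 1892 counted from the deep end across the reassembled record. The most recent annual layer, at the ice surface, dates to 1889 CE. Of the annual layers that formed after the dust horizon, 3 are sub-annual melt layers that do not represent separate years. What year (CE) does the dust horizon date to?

1573 CE

Total annual layers = 224 + 1987 = 2211.
The dust horizon sits at annual layer 1892 from the deep end, so 2211 − 1892 = 319 annual layers formed after it.
319 − 3 false = 316 true annual layers after the dust horizon.
1889 − 316 = 1573 CE.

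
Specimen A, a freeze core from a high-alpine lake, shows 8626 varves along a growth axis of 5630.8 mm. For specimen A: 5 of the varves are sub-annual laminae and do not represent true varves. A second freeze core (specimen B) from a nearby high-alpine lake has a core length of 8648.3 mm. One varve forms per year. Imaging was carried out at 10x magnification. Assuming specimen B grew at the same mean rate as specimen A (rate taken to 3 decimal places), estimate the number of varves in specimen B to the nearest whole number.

13244 varves

Specimen A: after corrections the count is 8626 − 5 = 8621 varves.
A: Extension rate ≈ 5630.8 / 8621 = 0.653 mm/yr.
Specimen B: 8648.3 mm / 0.653 mm per year = 13243.95 years ≈ 13244 varves.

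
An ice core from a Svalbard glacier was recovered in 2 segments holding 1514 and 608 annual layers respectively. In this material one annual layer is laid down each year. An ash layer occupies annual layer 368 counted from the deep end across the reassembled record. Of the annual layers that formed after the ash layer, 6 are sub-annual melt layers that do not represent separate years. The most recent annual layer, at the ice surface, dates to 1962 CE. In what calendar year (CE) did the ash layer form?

214 CE

Total annual layers = 1514 + 608 = 2122.
The ash layer sits at annual layer 368 from the deep end, so 2122 − 368 = 1754 annual layers formed after it.
Removing the 6 false annual layers leaves 1754 − 6 = 1748 true annual layers beyond the ash layer.
Counting back 1748 years from 1962 CE places the ash layer in 1962 − 1748 = 214 CE.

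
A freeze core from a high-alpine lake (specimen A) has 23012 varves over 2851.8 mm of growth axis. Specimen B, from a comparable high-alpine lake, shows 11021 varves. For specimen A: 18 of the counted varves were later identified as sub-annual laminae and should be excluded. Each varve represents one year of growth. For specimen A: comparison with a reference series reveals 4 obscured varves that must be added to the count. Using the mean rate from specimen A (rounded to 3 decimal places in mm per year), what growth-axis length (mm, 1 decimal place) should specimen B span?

Specimen A: after corrections the count is 23012 − 18 + 4 = 22998 varves.
A: 2851.8 mm over 22998 years gives 2851.8 / 22998 ≈ 0.124 mm/year.
B's length ≈ 0.124 × 11021 = 1366.6 mm.

1366.6 mm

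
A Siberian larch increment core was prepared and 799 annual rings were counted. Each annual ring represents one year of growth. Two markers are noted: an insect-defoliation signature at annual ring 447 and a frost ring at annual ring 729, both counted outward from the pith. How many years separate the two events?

729 − 447 = 282 annual rings lie between the two events.
That is 282 years at one annual ring per year.

282 years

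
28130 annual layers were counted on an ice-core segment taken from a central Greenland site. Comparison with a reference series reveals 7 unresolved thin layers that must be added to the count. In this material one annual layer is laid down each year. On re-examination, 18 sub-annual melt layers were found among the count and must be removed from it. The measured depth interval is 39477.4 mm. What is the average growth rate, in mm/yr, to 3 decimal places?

1.404 mm/yr

Correcting the raw count gives 28130 − 18 + 7 = 28119 true annual layers.
39477.4 mm over 28119 years gives 39477.4 / 28119 ≈ 1.404 mm/yr.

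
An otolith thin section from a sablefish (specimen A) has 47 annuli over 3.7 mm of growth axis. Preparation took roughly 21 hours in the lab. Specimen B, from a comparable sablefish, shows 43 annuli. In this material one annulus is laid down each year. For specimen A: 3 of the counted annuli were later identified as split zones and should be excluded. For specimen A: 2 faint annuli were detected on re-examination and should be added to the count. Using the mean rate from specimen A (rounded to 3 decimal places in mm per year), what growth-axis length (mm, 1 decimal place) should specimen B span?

3.4 mm

Specimen A: after corrections the count is 47 − 3 + 2 = 46 annuli.
A: 3.7 mm over 46 years gives 3.7 / 46 ≈ 0.080 mm/yr.
Length of B = 0.080 × 43 = 3.4 mm.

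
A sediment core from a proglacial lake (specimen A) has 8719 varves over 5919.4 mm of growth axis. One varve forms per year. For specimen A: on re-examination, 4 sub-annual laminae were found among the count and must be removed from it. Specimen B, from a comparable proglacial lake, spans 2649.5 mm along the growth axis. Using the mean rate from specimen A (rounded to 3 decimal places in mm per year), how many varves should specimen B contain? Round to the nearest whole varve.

Specimen A: after corrections the count is 8719 − 4 = 8715 varves.
A: Extension rate ≈ 5919.4 / 8715 = 0.679 mm per year.
B spans 2649.5 / 0.679 = 3902.06 years ≈ 3902 varves.

3902 varves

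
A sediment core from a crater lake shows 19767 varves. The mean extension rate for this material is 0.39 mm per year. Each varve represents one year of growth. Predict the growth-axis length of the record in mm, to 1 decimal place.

7709.1 mm

19767 years of growth are recorded.
19767 years at 0.39 mm/year gives 0.39 × 19767 = 7709.1 mm.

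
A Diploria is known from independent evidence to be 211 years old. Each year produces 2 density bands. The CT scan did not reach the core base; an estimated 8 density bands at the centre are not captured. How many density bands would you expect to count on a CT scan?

With 2 density bands per year, 211 years would produce 211 × 2 = 422 density bands.
422 − 8 missed = 414 density bands expected in the prepared section.

414 density bands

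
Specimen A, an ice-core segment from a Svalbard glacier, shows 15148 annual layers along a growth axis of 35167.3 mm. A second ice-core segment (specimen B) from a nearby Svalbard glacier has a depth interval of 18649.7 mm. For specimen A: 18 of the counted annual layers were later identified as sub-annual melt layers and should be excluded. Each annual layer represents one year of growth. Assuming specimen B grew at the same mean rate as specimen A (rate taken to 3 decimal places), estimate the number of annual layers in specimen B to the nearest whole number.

8025 annual layers

Specimen A: after corrections the count is 15148 − 18 = 15130 annual layers.
A: Mean rate = 35167.3 mm / 15130 years ≈ 2.324 mm/yr.
For B, 18649.7 / 2.324 = 8024.83 years ≈ 8025 annual layers.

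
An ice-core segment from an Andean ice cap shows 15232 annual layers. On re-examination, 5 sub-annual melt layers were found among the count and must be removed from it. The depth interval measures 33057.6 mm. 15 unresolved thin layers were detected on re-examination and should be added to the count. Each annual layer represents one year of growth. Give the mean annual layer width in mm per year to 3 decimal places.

2.169 mm per year

True annual layer count = 15232 − 5 + 15 = 15242.
33057.6 mm over 15242 years gives 33057.6 / 15242 ≈ 2.169 mm per year.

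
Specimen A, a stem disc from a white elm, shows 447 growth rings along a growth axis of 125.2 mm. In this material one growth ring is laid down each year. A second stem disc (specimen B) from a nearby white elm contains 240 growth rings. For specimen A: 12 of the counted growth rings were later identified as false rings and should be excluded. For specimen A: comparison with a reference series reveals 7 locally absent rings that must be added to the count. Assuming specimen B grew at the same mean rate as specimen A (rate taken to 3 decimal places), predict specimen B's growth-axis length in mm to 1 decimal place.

Specimen A: adjusted count: 447 − 12 + 7 = 442 growth rings.
A: Mean rate = 125.2 mm / 442 years ≈ 0.283 mm per year.
Length of B = 0.283 × 240 = 67.9 mm.

67.9 mm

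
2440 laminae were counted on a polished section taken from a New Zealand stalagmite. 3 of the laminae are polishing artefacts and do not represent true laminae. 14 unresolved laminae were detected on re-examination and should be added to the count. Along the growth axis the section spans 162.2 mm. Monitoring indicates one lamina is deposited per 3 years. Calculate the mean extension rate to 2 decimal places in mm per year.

True lamina count = 2440 − 3 + 14 = 2451.
Multiplying by 3 years per lamina: 2451 × 3 = 7353 years.
162.2 mm over 7353 years gives 162.2 / 7353 ≈ 0.02 mm per year.

0.02 mm per year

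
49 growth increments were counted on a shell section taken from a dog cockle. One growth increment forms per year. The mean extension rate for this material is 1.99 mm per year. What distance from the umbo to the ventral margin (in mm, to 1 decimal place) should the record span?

49 years of growth are recorded.
Predicted length = 1.99 mm/year × 49 years = 97.5 mm.

97.5 mm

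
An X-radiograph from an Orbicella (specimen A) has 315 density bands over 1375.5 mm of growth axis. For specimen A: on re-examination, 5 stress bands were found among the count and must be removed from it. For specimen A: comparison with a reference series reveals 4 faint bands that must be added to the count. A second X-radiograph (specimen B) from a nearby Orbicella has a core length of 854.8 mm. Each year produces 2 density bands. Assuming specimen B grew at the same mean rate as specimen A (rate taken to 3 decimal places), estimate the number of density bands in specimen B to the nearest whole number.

Specimen A: correcting the raw count gives 315 − 5 + 4 = 314 true density bands.
Specimen A: with 2 density bands per year, 314 / 2 = 157 years.
A: 1375.5 mm over 157 years gives 1375.5 / 157 ≈ 8.761 mm/yr.
For B, 854.8 / 8.761 = 97.57 years; at 2 density bands per year that is 97.57 × 2 ≈ 195 density bands.

195 density bands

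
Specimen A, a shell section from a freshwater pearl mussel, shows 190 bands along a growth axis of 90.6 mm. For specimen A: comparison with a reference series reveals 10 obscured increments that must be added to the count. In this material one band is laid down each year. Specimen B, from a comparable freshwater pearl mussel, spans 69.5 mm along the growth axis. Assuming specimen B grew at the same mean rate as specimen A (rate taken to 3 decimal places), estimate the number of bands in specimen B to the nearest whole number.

153 bands

Specimen A: correcting the raw count gives 190 + 10 = 200 true bands.
A: Mean rate = 90.6 mm / 200 years ≈ 0.453 mm/yr.
B spans 69.5 / 0.453 = 153.42 years ≈ 153 bands.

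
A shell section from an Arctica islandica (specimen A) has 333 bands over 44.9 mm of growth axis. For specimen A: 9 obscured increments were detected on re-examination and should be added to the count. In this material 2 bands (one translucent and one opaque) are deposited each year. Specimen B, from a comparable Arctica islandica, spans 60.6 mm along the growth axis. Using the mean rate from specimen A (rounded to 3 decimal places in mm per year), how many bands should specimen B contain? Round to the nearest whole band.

Specimen A: true band count = 333 + 9 = 342.
Specimen A: with 2 bands per year, 342 / 2 = 171 years.
A: Mean rate = 44.9 mm / 171 years ≈ 0.263 mm/yr.
For B, 60.6 / 0.263 = 230.42 years; at 2 bands per year that is 230.42 × 2 ≈ 461 bands.

461 bands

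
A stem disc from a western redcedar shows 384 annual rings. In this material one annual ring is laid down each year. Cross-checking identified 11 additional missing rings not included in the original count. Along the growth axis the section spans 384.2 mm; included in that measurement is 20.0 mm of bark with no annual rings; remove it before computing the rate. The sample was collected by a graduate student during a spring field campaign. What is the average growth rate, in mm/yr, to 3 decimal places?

0.922 mm/yr

Correcting the raw count gives 384 + 11 = 395 true annual rings.
Net length = 384.2 − 20.0 = 364.2 mm.
364.2 mm over 395 years gives 364.2 / 395 ≈ 0.922 mm/yr.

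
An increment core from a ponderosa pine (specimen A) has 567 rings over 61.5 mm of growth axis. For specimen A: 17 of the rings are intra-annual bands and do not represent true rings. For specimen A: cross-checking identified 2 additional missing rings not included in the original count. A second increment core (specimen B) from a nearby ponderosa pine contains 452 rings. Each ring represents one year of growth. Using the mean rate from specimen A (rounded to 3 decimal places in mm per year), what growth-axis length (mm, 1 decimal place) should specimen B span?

50.2 mm

Specimen A: adjusted count: 567 − 17 + 2 = 552 rings.
A: 61.5 mm over 552 years gives 61.5 / 552 ≈ 0.111 mm/year.
Length of B = 0.111 × 452 = 50.2 mm.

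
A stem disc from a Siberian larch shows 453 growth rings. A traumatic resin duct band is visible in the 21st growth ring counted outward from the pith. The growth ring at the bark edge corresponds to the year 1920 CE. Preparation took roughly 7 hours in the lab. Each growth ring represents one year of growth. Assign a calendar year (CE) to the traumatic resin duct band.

The traumatic resin duct band sits at growth ring 21 from the pith, so 453 − 21 = 432 growth rings formed after it.
Counting back 432 years from 1920 CE places the traumatic resin duct band in 1920 − 432 = 1488 CE.

1488 CE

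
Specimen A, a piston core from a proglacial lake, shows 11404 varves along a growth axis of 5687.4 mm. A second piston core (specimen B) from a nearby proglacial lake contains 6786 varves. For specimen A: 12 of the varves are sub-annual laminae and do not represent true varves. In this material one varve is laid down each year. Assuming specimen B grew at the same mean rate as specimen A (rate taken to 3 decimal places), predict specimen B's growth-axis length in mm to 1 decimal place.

3386.2 mm

Specimen A: after corrections the count is 11404 − 12 = 11392 varves.
A: Extension rate ≈ 5687.4 / 11392 = 0.499 mm per year.
Length of B = 0.499 × 6786 = 3386.2 mm.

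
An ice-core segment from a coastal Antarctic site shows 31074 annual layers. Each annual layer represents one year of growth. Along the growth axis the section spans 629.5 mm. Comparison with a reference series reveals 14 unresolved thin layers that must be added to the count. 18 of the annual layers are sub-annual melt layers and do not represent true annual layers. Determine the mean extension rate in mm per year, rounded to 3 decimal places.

0.020 mm per year

True annual layer count = 31074 − 18 + 14 = 31070.
Extension rate ≈ 629.5 / 31070 = 0.020 mm per year.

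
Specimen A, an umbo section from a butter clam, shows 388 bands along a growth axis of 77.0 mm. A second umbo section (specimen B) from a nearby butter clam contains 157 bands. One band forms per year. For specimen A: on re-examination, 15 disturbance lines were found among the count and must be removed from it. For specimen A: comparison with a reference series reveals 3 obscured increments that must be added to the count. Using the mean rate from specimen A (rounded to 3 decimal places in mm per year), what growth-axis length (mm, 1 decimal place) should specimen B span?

Specimen A: after corrections the count is 388 − 15 + 3 = 376 bands.
A: Extension rate ≈ 77.0 / 376 = 0.205 mm per year.
For B, 0.205 mm/year × 157 years = 32.2 mm.

32.2 mm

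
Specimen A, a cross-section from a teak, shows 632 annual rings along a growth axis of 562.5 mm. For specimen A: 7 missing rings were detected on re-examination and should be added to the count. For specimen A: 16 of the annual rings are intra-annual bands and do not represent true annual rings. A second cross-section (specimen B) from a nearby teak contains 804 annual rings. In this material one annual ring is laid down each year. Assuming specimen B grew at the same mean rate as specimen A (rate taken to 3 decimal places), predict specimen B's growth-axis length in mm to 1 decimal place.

726.0 mm

Specimen A: correcting the raw count gives 632 − 16 + 7 = 623 true annual rings.
A: 562.5 mm over 623 years gives 562.5 / 623 ≈ 0.903 mm per year.
For B, 0.903 mm/year × 804 years = 726.0 mm.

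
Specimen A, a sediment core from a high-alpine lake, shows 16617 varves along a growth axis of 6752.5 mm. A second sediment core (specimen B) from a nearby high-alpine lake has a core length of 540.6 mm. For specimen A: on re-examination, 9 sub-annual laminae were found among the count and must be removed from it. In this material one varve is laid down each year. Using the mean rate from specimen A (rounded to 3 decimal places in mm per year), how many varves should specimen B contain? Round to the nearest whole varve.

Specimen A: true varve count = 16617 − 9 = 16608.
A: Extension rate ≈ 6752.5 / 16608 = 0.407 mm/year.
For B, 540.6 / 0.407 = 1328.26 years ≈ 1328 varves.

1328 varves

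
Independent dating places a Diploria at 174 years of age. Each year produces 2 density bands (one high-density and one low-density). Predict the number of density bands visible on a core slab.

With 2 density bands per year, 174 years would produce 174 × 2 = 348 density bands.
So 348 density bands should be present.

348 density bands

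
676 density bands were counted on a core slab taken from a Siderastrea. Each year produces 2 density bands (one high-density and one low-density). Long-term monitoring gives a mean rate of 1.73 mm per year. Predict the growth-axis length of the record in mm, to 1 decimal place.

584.7 mm

Dividing by 2 density bands per year: 676 / 2 = 338 years.
338 years at 1.73 mm/year gives 1.73 × 338 = 584.7 mm.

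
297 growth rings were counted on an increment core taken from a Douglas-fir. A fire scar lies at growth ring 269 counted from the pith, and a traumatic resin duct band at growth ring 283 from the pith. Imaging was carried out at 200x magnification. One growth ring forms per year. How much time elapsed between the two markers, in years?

Separation: 283 − 269 = 14 growth rings.
That is 14 years at one growth ring per year.

14 years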